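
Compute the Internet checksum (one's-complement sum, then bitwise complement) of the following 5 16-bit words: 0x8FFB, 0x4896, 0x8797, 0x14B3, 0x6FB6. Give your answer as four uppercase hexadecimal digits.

1B6D

One's-complement addition (fold any carry out of bit 15 back into bit 0):
  0x8FFB + 0x4896 = 0x0D891
  0xD891 + 0x8797 = 0x16028 → wrap carry → 0x6029
  0x6029 + 0x14B3 = 0x074DC
  0x74DC + 0x6FB6 = 0x0E492
One's-complement sum = 0xE492.
Checksum = ~0xE492 & 0xFFFF = 0x1B6D.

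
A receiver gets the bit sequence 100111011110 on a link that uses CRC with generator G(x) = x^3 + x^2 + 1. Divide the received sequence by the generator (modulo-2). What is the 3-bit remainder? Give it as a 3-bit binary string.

Modulo-2 division of 100111011110 by 1101:
  pos 0: 1001 XOR 1101 = 0100
  pos 1: 1001 XOR 1101 = 0100
  pos 2: 1001 XOR 1101 = 0100
  pos 3: 1000 XOR 1101 = 0101
  pos 4: 1011 XOR 1101 = 0110
  pos 5: 1101 XOR 1101 = 0000
Remainder = 110 (nonzero — an error is detected).

110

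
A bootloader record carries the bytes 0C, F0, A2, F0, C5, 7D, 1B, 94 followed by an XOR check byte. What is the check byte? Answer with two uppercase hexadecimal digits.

XOR the bytes together:
  start with 0x0C
  0x0C ⊕ 0xF0 = 0xFC
  0xFC ⊕ 0xA2 = 0x5E
  0x5E ⊕ 0xF0 = 0xAE
  0xAE ⊕ 0xC5 = 0x6B
  0x6B ⊕ 0x7D = 0x16
  0x16 ⊕ 0x1B = 0x0D
  0x0D ⊕ 0x94 = 0x99

99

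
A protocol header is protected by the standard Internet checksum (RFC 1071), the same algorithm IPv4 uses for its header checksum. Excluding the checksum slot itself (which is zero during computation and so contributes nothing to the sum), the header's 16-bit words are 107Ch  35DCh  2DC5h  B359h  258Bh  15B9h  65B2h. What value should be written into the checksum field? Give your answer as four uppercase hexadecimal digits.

3792

One's-complement addition (fold any carry out of bit 15 back into bit 0):
  0x107C + 0x35DC = 0x04658
  0x4658 + 0x2DC5 = 0x0741D
  0x741D + 0xB359 = 0x12776 → wrap carry → 0x2777
  0x2777 + 0x258B = 0x04D02
  0x4D02 + 0x15B9 = 0x062BB
  0x62BB + 0x65B2 = 0x0C86D
One's-complement sum = 0xC86D.
Checksum = ~0xC86D & 0xFFFF = 0x3792.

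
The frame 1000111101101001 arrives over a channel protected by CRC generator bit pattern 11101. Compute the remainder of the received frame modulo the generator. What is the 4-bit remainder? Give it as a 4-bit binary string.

Modulo-2 division of 1000111101101001 by 11101:
  pos 0: 10001 XOR 11101 = 01100
  pos 1: 11001 XOR 11101 = 00100
  pos 3: 10011 XOR 11101 = 01110
  pos 4: 11100 XOR 11101 = 00001
  pos 8: 11101 XOR 11101 = 00000
Remainder = 0001 (nonzero — an error is detected).

0001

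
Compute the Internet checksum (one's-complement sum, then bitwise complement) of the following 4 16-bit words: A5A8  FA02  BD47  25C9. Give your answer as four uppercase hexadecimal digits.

One's-complement addition (fold any carry out of bit 15 back into bit 0):
  0xA5A8 + 0xFA02 = 0x19FAA → wrap carry → 0x9FAB
  0x9FAB + 0xBD47 = 0x15CF2 → wrap carry → 0x5CF3
  0x5CF3 + 0x25C9 = 0x082BC
One's-complement sum = 0x82BC.
Checksum = ~0x82BC & 0xFFFF = 0x7D43.

7D43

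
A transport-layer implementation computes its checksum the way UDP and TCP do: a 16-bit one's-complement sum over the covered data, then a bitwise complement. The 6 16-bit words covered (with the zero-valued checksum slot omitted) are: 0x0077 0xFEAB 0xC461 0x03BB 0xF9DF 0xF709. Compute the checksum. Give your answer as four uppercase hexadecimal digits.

One's-complement addition (fold any carry out of bit 15 back into bit 0):
  0x0077 + 0xFEAB = 0x0FF22
  0xFF22 + 0xC461 = 0x1C383 → wrap carry → 0xC384
  0xC384 + 0x03BB = 0x0C73F
  0xC73F + 0xF9DF = 0x1C11E → wrap carry → 0xC11F
  0xC11F + 0xF709 = 0x1B828 → wrap carry → 0xB829
One's-complement sum = 0xB829.
Checksum = ~0xB829 & 0xFFFF = 0x47D6.

47D6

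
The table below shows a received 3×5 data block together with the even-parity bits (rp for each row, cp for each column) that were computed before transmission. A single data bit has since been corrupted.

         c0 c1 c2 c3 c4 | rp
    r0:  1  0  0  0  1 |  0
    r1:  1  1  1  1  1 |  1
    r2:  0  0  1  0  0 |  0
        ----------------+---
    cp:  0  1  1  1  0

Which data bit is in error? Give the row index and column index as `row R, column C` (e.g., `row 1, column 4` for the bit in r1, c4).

Recompute each row's even parity and compare to rp:
  r0: data parity 0, sent rp 0 → ok
  r1: data parity 1, sent rp 1 → ok
  r2: data parity 1, sent rp 0 → mismatch
Recompute each column's even parity and compare to cp:
  c0: data parity 0, sent cp 0 → ok
  c1: data parity 1, sent cp 1 → ok
  c2: data parity 0, sent cp 1 → mismatch
  c3: data parity 1, sent cp 1 → ok
  c4: data parity 0, sent cp 0 → ok
Exactly one row (r2) and one column (c2) fail → the flipped bit is at their intersection.

row 2, column 2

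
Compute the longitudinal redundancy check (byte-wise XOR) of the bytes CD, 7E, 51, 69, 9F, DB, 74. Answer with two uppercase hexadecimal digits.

BB

XOR the bytes together:
  start with 0xCD
  0xCD ⊕ 0x7E = 0xB3
  0xB3 ⊕ 0x51 = 0xE2
  0xE2 ⊕ 0x69 = 0x8B
  0x8B ⊕ 0x9F = 0x14
  0x14 ⊕ 0xDB = 0xCF
  0xCF ⊕ 0x74 = 0xBB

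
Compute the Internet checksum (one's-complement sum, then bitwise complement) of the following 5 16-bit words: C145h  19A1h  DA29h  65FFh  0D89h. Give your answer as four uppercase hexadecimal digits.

One's-complement addition (fold any carry out of bit 15 back into bit 0):
  0xC145 + 0x19A1 = 0x0DAE6
  0xDAE6 + 0xDA29 = 0x1B50F → wrap carry → 0xB510
  0xB510 + 0x65FF = 0x11B0F → wrap carry → 0x1B10
  0x1B10 + 0x0D89 = 0x02899
One's-complement sum = 0x2899.
Checksum = ~0x2899 & 0xFFFF = 0xD766.

D766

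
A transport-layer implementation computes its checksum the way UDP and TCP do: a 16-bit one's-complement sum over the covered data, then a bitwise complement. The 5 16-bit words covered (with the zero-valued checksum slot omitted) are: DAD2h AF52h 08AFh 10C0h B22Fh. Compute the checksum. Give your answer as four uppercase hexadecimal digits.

AA3B

One's-complement addition (fold any carry out of bit 15 back into bit 0):
  0xDAD2 + 0xAF52 = 0x18A24 → wrap carry → 0x8A25
  0x8A25 + 0x08AF = 0x092D4
  0x92D4 + 0x10C0 = 0x0A394
  0xA394 + 0xB22F = 0x155C3 → wrap carry → 0x55C4
One's-complement sum = 0x55C4.
Checksum = ~0x55C4 & 0xFFFF = 0xAA3B.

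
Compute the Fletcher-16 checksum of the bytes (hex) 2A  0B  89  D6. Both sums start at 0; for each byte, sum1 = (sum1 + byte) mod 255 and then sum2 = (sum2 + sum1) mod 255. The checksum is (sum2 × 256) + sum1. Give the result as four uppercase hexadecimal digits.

Running sums (mod 255):
  after byte 0 (2A): sum1=42, sum2=42
  after byte 1 (0B): sum1=53, sum2=95
  after byte 2 (89): sum1=190, sum2=30
  after byte 3 (D6): sum1=149, sum2=179
Checksum = sum2·256 + sum1 = 179·256 + 149 = 45973 = 0xB395.

B395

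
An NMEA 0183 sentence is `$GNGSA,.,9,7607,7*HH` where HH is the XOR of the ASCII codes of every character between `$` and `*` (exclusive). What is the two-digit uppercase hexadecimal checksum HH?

7A

XOR the ASCII codes of the payload characters:
  'G' = 0x47 → acc = 0x47
  'N' = 0x4E → acc = 0x09
  'G' = 0x47 → acc = 0x4E
  'S' = 0x53 → acc = 0x1D
  'A' = 0x41 → acc = 0x5C
  ',' = 0x2C → acc = 0x70
  '.' = 0x2E → acc = 0x5E
  ',' = 0x2C → acc = 0x72
  '9' = 0x39 → acc = 0x4B
  ',' = 0x2C → acc = 0x67
  '7' = 0x37 → acc = 0x50
  '6' = 0x36 → acc = 0x66
  '0' = 0x30 → acc = 0x56
  '7' = 0x37 → acc = 0x61
  ',' = 0x2C → acc = 0x4D
  '7' = 0x37 → acc = 0x7A
Checksum = 0x7A.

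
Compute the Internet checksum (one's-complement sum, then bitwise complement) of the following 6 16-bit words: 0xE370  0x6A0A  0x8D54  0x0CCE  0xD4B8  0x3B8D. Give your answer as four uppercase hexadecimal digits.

081C

One's-complement addition (fold any carry out of bit 15 back into bit 0):
  0xE370 + 0x6A0A = 0x14D7A → wrap carry → 0x4D7B
  0x4D7B + 0x8D54 = 0x0DACF
  0xDACF + 0x0CCE = 0x0E79D
  0xE79D + 0xD4B8 = 0x1BC55 → wrap carry → 0xBC56
  0xBC56 + 0x3B8D = 0x0F7E3
One's-complement sum = 0xF7E3.
Checksum = ~0xF7E3 & 0xFFFF = 0x081C.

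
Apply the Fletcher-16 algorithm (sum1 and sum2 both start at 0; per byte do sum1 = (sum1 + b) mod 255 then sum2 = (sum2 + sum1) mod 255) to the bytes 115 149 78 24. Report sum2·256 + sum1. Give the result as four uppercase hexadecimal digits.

Running sums (mod 255):
  after byte 0 (115): sum1=115, sum2=115
  after byte 1 (149): sum1=9, sum2=124
  after byte 2 (78): sum1=87, sum2=211
  after byte 3 (24): sum1=111, sum2=67
Checksum = sum2·256 + sum1 = 67·256 + 111 = 17263 = 0x436F.

436F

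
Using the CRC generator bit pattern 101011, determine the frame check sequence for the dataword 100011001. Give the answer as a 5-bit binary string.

00110

Append 5 zeros: 10001100100000. Divide by 101011 (XOR where the leading bit is 1):
  pos 0: 100011 XOR 101011 = 001000
  pos 2: 100000 XOR 101011 = 001011
  pos 4: 101110 XOR 101011 = 000101
  pos 7: 101000 XOR 101011 = 000011
Remainder (last 5 bits) = 00110. This is the CRC / FCS.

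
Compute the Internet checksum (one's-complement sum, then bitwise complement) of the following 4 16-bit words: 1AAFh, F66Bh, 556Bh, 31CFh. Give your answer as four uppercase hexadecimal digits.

67AA

One's-complement addition (fold any carry out of bit 15 back into bit 0):
  0x1AAF + 0xF66B = 0x1111A → wrap carry → 0x111B
  0x111B + 0x556B = 0x06686
  0x6686 + 0x31CF = 0x09855
One's-complement sum = 0x9855.
Checksum = ~0x9855 & 0xFFFF = 0x67AA.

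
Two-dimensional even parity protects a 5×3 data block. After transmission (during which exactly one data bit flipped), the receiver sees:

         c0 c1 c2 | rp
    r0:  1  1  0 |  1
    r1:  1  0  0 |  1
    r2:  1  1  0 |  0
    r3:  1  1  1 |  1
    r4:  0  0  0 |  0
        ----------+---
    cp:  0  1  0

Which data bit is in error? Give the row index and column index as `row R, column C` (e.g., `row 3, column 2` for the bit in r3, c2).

row 0, column 2

Recompute each row's even parity and compare to rp:
  r0: data parity 0, sent rp 1 → mismatch
  r1: data parity 1, sent rp 1 → ok
  r2: data parity 0, sent rp 0 → ok
  r3: data parity 1, sent rp 1 → ok
  r4: data parity 0, sent rp 0 → ok
Recompute each column's even parity and compare to cp:
  c0: data parity 0, sent cp 0 → ok
  c1: data parity 1, sent cp 1 → ok
  c2: data parity 1, sent cp 0 → mismatch
Exactly one row (r0) and one column (c2) fail → the flipped bit is at their intersection.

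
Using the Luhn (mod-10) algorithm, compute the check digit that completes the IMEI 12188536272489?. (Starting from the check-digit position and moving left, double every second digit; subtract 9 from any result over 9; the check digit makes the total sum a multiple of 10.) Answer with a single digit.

Partial digits right→left: 9 8 4 2 7 2 6 3 5 8 8 1 2 1
Double every second digit counting from the check-digit position (so the 1st, 3rd, 5th, ... of the partial from the right).
  doubled (with −9 where >9): 9 8 5 3 1 7 4 → sum 37
  kept as-is: 8 2 2 3 8 1 1 → sum 25
Total = 37 + 25 = 62.
Check digit = (10 − (62 mod 10)) mod 10 = 8.

8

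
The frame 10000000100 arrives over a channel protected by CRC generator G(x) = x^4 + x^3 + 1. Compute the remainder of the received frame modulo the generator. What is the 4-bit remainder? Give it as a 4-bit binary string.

Modulo-2 division of 10000000100 by 11001:
  pos 0: 10000 XOR 11001 = 01001
  pos 1: 10010 XOR 11001 = 01011
  pos 2: 10110 XOR 11001 = 01111
  pos 3: 11110 XOR 11001 = 00111
  pos 5: 11110 XOR 11001 = 00111
Remainder = 1110 (nonzero — an error is detected).

1110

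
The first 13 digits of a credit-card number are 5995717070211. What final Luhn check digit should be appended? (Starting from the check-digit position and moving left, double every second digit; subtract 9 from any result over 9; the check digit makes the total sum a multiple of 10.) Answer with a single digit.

3

Partial digits right→left: 1 1 2 0 7 0 7 1 7 5 9 9 5
Double every second digit counting from the check-digit position (so the 1st, 3rd, 5th, ... of the partial from the right).
  doubled (with −9 where >9): 2 4 5 5 5 9 1 → sum 31
  kept as-is: 1 0 0 1 5 9 → sum 16
Total = 31 + 16 = 47.
Check digit = (10 − (47 mod 10)) mod 10 = 3.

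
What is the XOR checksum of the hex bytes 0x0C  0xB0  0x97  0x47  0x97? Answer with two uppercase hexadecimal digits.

FB

XOR the bytes together:
  start with 0x0C
  0x0C ⊕ 0xB0 = 0xBC
  0xBC ⊕ 0x97 = 0x2B
  0x2B ⊕ 0x47 = 0x6C
  0x6C ⊕ 0x97 = 0xFB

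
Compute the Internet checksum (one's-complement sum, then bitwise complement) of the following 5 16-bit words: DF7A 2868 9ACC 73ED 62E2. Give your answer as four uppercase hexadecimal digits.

One's-complement addition (fold any carry out of bit 15 back into bit 0):
  0xDF7A + 0x2868 = 0x107E2 → wrap carry → 0x07E3
  0x07E3 + 0x9ACC = 0x0A2AF
  0xA2AF + 0x73ED = 0x1169C → wrap carry → 0x169D
  0x169D + 0x62E2 = 0x0797F
One's-complement sum = 0x797F.
Checksum = ~0x797F & 0xFFFF = 0x8680.

8680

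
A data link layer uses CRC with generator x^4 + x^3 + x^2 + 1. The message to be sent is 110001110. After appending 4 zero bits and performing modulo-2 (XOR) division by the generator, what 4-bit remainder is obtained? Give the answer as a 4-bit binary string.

Append 4 zeros: 1100011100000. Divide by 11101 (XOR where the leading bit is 1):
  pos 0: 11000 XOR 11101 = 00101
  pos 2: 10111 XOR 11101 = 01010
  pos 3: 10101 XOR 11101 = 01000
  pos 4: 10000 XOR 11101 = 01101
  pos 5: 11010 XOR 11101 = 00111
  pos 7: 11100 XOR 11101 = 00001
Remainder (last 4 bits) = 0010. This is the CRC / FCS.

0010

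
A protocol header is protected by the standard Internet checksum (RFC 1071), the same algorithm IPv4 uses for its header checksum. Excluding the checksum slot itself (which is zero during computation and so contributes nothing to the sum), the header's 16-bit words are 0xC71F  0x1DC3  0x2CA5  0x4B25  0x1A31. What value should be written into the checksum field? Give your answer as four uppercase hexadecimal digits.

One's-complement addition (fold any carry out of bit 15 back into bit 0):
  0xC71F + 0x1DC3 = 0x0E4E2
  0xE4E2 + 0x2CA5 = 0x11187 → wrap carry → 0x1188
  0x1188 + 0x4B25 = 0x05CAD
  0x5CAD + 0x1A31 = 0x076DE
One's-complement sum = 0x76DE.
Checksum = ~0x76DE & 0xFFFF = 0x8921.

8921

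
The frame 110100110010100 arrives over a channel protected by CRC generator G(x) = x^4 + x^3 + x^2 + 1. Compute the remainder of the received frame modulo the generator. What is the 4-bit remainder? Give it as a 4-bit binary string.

1000

Modulo-2 division of 110100110010100 by 11101:
  pos 0: 11010 XOR 11101 = 00111
  pos 2: 11101 XOR 11101 = 00000
  pos 7: 10010 XOR 11101 = 01111
  pos 8: 11111 XOR 11101 = 00010
Remainder = 1000 (nonzero — an error is detected).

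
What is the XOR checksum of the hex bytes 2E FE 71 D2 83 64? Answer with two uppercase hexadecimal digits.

94

XOR the bytes together:
  start with 0x2E
  0x2E ⊕ 0xFE = 0xD0
  0xD0 ⊕ 0x71 = 0xA1
  0xA1 ⊕ 0xD2 = 0x73
  0x73 ⊕ 0x83 = 0xF0
  0xF0 ⊕ 0x64 = 0x94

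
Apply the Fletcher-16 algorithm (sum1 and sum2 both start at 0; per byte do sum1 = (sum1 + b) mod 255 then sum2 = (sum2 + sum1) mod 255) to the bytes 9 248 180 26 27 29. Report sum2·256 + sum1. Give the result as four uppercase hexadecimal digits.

8709

Running sums (mod 255):
  after byte 0 (9): sum1=9, sum2=9
  after byte 1 (248): sum1=2, sum2=11
  after byte 2 (180): sum1=182, sum2=193
  after byte 3 (26): sum1=208, sum2=146
  after byte 4 (27): sum1=235, sum2=126
  after byte 5 (29): sum1=9, sum2=135
Checksum = sum2·256 + sum1 = 135·256 + 9 = 34569 = 0x8709.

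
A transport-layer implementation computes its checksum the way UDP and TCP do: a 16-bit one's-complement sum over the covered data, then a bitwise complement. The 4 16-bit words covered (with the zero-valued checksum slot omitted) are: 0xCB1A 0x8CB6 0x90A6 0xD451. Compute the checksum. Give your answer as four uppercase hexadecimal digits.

One's-complement addition (fold any carry out of bit 15 back into bit 0):
  0xCB1A + 0x8CB6 = 0x157D0 → wrap carry → 0x57D1
  0x57D1 + 0x90A6 = 0x0E877
  0xE877 + 0xD451 = 0x1BCC8 → wrap carry → 0xBCC9
One's-complement sum = 0xBCC9.
Checksum = ~0xBCC9 & 0xFFFF = 0x4336.

4336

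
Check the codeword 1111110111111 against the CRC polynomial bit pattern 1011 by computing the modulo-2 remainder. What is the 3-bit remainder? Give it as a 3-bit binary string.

Modulo-2 division of 1111110111111 by 1011:
  pos 0: 1111 XOR 1011 = 0100
  pos 1: 1001 XOR 1011 = 0010
  pos 3: 1010 XOR 1011 = 0001
  pos 6: 1111 XOR 1011 = 0100
  pos 7: 1001 XOR 1011 = 0010
  pos 9: 1011 XOR 1011 = 0000
Remainder = 000 (zero — the frame passes the CRC check).

000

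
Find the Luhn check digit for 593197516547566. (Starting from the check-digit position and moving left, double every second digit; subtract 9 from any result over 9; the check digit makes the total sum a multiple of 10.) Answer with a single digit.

Partial digits right→left: 6 6 5 7 4 5 6 1 5 7 9 1 3 9 5
Double every second digit counting from the check-digit position (so the 1st, 3rd, 5th, ... of the partial from the right).
  doubled (with −9 where >9): 3 1 8 3 1 9 6 1 → sum 32
  kept as-is: 6 7 5 1 7 1 9 → sum 36
Total = 32 + 36 = 68.
Check digit = (10 − (68 mod 10)) mod 10 = 2.

2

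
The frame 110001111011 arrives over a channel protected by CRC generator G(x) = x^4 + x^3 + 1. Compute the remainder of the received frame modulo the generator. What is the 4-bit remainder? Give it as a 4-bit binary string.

Modulo-2 division of 110001111011 by 11001:
  pos 0: 11000 XOR 11001 = 00001
  pos 4: 11111 XOR 11001 = 00110
  pos 6: 11001 XOR 11001 = 00000
Remainder = 0001 (nonzero — an error is detected).

0001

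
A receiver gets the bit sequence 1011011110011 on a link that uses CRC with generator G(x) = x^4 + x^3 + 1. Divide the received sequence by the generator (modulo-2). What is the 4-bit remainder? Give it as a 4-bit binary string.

0101

Modulo-2 division of 1011011110011 by 11001:
  pos 0: 10110 XOR 11001 = 01111
  pos 1: 11111 XOR 11001 = 00110
  pos 3: 11011 XOR 11001 = 00010
  pos 6: 10100 XOR 11001 = 01101
  pos 7: 11011 XOR 11001 = 00010
Remainder = 0101 (nonzero — an error is detected).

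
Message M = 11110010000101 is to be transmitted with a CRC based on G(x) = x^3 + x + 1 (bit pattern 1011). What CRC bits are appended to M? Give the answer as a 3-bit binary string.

101

Append 3 zeros: 11110010000101000. Divide by 1011 (XOR where the leading bit is 1):
  pos 0: 1111 XOR 1011 = 0100
  pos 1: 1000 XOR 1011 = 0011
  pos 3: 1101 XOR 1011 = 0110
  pos 4: 1100 XOR 1011 = 0111
  pos 5: 1110 XOR 1011 = 0101
  pos 6: 1010 XOR 1011 = 0001
  pos 9: 1010 XOR 1011 = 0001
  pos 12: 1100 XOR 1011 = 0111
  pos 13: 1110 XOR 1011 = 0101
Remainder (last 3 bits) = 101. This is the CRC / FCS.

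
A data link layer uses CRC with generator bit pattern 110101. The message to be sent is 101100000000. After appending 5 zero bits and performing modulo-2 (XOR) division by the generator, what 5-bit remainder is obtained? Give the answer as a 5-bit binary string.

10101

Append 5 zeros: 10110000000000000. Divide by 110101 (XOR where the leading bit is 1):
  pos 0: 101100 XOR 110101 = 011001
  pos 1: 110010 XOR 110101 = 000111
  pos 4: 111000 XOR 110101 = 001101
  pos 6: 110100 XOR 110101 = 000001
  pos 11: 100000 XOR 110101 = 010101
Remainder (last 5 bits) = 10101. This is the CRC / FCS.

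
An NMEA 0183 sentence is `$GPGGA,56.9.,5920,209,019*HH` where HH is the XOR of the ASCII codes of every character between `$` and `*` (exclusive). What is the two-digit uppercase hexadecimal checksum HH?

61

XOR the ASCII codes of the payload characters:
  'G' = 0x47 → acc = 0x47
  'P' = 0x50 → acc = 0x17
  'G' = 0x47 → acc = 0x50
  'G' = 0x47 → acc = 0x17
  'A' = 0x41 → acc = 0x56
  ',' = 0x2C → acc = 0x7A
  '5' = 0x35 → acc = 0x4F
  '6' = 0x36 → acc = 0x79
  '.' = 0x2E → acc = 0x57
  '9' = 0x39 → acc = 0x6E
  '.' = 0x2E → acc = 0x40
  ',' = 0x2C → acc = 0x6C
  '5' = 0x35 → acc = 0x59
  '9' = 0x39 → acc = 0x60
  '2' = 0x32 → acc = 0x52
  '0' = 0x30 → acc = 0x62
  ',' = 0x2C → acc = 0x4E
  '2' = 0x32 → acc = 0x7C
  '0' = 0x30 → acc = 0x4C
  '9' = 0x39 → acc = 0x75
  ',' = 0x2C → acc = 0x59
  '0' = 0x30 → acc = 0x69
  '1' = 0x31 → acc = 0x58
  '9' = 0x39 → acc = 0x61
Checksum = 0x61.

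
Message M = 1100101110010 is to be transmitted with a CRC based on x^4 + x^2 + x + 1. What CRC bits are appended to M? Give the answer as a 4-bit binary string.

1000

Append 4 zeros: 11001011100100000. Divide by 10111 (XOR where the leading bit is 1):
  pos 0: 11001 XOR 10111 = 01110
  pos 1: 11100 XOR 10111 = 01011
  pos 2: 10111 XOR 10111 = 00000
  pos 7: 11001 XOR 10111 = 01110
  pos 8: 11100 XOR 10111 = 01011
  pos 9: 10110 XOR 10111 = 00001
Remainder (last 4 bits) = 1000. This is the CRC / FCS.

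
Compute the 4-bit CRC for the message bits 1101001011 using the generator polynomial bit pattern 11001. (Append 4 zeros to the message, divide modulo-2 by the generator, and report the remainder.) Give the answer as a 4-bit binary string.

1010

Append 4 zeros: 11010010110000. Divide by 11001 (XOR where the leading bit is 1):
  pos 0: 11010 XOR 11001 = 00011
  pos 3: 11010 XOR 11001 = 00011
  pos 6: 11110 XOR 11001 = 00111
  pos 8: 11100 XOR 11001 = 00101
Remainder (last 4 bits) = 1010. This is the CRC / FCS.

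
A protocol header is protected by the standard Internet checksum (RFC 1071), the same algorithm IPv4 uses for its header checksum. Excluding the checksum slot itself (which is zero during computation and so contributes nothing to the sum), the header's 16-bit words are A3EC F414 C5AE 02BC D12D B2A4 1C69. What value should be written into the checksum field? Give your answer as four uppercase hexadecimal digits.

FF57

One's-complement addition (fold any carry out of bit 15 back into bit 0):
  0xA3EC + 0xF414 = 0x19800 → wrap carry → 0x9801
  0x9801 + 0xC5AE = 0x15DAF → wrap carry → 0x5DB0
  0x5DB0 + 0x02BC = 0x0606C
  0x606C + 0xD12D = 0x13199 → wrap carry → 0x319A
  0x319A + 0xB2A4 = 0x0E43E
  0xE43E + 0x1C69 = 0x100A7 → wrap carry → 0x00A8
One's-complement sum = 0x00A8.
Checksum = ~0x00A8 & 0xFFFF = 0xFF57.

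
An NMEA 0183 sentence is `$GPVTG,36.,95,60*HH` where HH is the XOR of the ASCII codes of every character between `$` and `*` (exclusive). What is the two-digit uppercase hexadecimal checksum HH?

5F

XOR the ASCII codes of the payload characters:
  'G' = 0x47 → acc = 0x47
  'P' = 0x50 → acc = 0x17
  'V' = 0x56 → acc = 0x41
  'T' = 0x54 → acc = 0x15
  'G' = 0x47 → acc = 0x52
  ',' = 0x2C → acc = 0x7E
  '3' = 0x33 → acc = 0x4D
  '6' = 0x36 → acc = 0x7B
  '.' = 0x2E → acc = 0x55
  ',' = 0x2C → acc = 0x79
  '9' = 0x39 → acc = 0x40
  '5' = 0x35 → acc = 0x75
  ',' = 0x2C → acc = 0x59
  '6' = 0x36 → acc = 0x6F
  '0' = 0x30 → acc = 0x5F
Checksum = 0x5F.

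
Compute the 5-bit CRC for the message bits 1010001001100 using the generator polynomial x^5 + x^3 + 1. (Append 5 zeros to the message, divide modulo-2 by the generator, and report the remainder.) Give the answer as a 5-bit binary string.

Append 5 zeros: 101000100110000000. Divide by 101001 (XOR where the leading bit is 1):
  pos 0: 101000 XOR 101001 = 000001
  pos 5: 110011 XOR 101001 = 011010
  pos 6: 110100 XOR 101001 = 011101
  pos 7: 111010 XOR 101001 = 010011
  pos 8: 100110 XOR 101001 = 001111
  pos 10: 111100 XOR 101001 = 010101
  pos 11: 101010 XOR 101001 = 000011
Remainder (last 5 bits) = 00110. This is the CRC / FCS.

00110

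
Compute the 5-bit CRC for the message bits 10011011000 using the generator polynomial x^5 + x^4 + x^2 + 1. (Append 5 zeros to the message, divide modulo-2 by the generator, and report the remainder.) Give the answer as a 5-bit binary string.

Append 5 zeros: 1001101100000000. Divide by 110101 (XOR where the leading bit is 1):
  pos 0: 100110 XOR 110101 = 010011
  pos 1: 100111 XOR 110101 = 010010
  pos 2: 100101 XOR 110101 = 010000
  pos 3: 100000 XOR 110101 = 010101
  pos 4: 101010 XOR 110101 = 011111
  pos 5: 111110 XOR 110101 = 001011
  pos 7: 101100 XOR 110101 = 011001
  pos 8: 110010 XOR 110101 = 000111
Remainder (last 5 bits) = 11100. This is the CRC / FCS.

11100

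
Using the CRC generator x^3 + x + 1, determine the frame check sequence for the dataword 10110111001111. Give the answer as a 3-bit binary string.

Append 3 zeros: 10110111001111000. Divide by 1011 (XOR where the leading bit is 1):
  pos 0: 1011 XOR 1011 = 0000
  pos 5: 1110 XOR 1011 = 0101
  pos 6: 1010 XOR 1011 = 0001
  pos 9: 1111 XOR 1011 = 0100
  pos 10: 1001 XOR 1011 = 0010
  pos 12: 1000 XOR 1011 = 0011
Remainder (last 3 bits) = 110. This is the CRC / FCS.

110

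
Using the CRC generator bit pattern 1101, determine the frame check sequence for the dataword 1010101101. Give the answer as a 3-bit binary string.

100

Append 3 zeros: 1010101101000. Divide by 1101 (XOR where the leading bit is 1):
  pos 0: 1010 XOR 1101 = 0111
  pos 1: 1111 XOR 1101 = 0010
  pos 3: 1001 XOR 1101 = 0100
  pos 4: 1001 XOR 1101 = 0100
  pos 5: 1000 XOR 1101 = 0101
  pos 6: 1011 XOR 1101 = 0110
  pos 7: 1100 XOR 1101 = 0001
Remainder (last 3 bits) = 100. This is the CRC / FCS.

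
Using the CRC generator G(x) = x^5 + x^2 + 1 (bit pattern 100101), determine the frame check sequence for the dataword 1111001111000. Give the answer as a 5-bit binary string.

01011

Append 5 zeros: 111100111100000000. Divide by 100101 (XOR where the leading bit is 1):
  pos 0: 111100 XOR 100101 = 011001
  pos 1: 110011 XOR 100101 = 010110
  pos 2: 101101 XOR 100101 = 001000
  pos 4: 100011 XOR 100101 = 000110
  pos 7: 110000 XOR 100101 = 010101
  pos 8: 101010 XOR 100101 = 001111
  pos 10: 111100 XOR 100101 = 011001
  pos 11: 110010 XOR 100101 = 010111
  pos 12: 101110 XOR 100101 = 001011
Remainder (last 5 bits) = 01011. This is the CRC / FCS.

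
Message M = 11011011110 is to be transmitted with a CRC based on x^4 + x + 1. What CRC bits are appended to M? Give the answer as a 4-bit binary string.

Append 4 zeros: 110110111100000. Divide by 10011 (XOR where the leading bit is 1):
  pos 0: 11011 XOR 10011 = 01000
  pos 1: 10000 XOR 10011 = 00011
  pos 4: 11111 XOR 10011 = 01100
  pos 5: 11001 XOR 10011 = 01010
  pos 6: 10100 XOR 10011 = 00111
  pos 8: 11100 XOR 10011 = 01111
  pos 9: 11110 XOR 10011 = 01101
  pos 10: 11010 XOR 10011 = 01001
Remainder (last 4 bits) = 1001. This is the CRC / FCS.

1001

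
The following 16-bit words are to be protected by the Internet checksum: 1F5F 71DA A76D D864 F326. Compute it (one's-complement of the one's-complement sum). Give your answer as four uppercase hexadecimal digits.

One's-complement addition (fold any carry out of bit 15 back into bit 0):
  0x1F5F + 0x71DA = 0x09139
  0x9139 + 0xA76D = 0x138A6 → wrap carry → 0x38A7
  0x38A7 + 0xD864 = 0x1110B → wrap carry → 0x110C
  0x110C + 0xF326 = 0x10432 → wrap carry → 0x0433
One's-complement sum = 0x0433.
Checksum = ~0x0433 & 0xFFFF = 0xFBCC.

FBCC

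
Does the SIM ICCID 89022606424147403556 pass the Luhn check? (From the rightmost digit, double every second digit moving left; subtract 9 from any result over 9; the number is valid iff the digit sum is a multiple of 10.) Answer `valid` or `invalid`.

From the right, keep odd positions and double even positions (subtract 9 from any doubled value over 9):
  doubled (positions 2,4,...): 1 6 8 8 8 8 0 4 0 7 → sum 50
  kept (positions 1,3,...): 6 5 0 7 1 2 6 6 2 9 → sum 44
Total = 94.
94 mod 10 = 4, so the number is invalid.

invalid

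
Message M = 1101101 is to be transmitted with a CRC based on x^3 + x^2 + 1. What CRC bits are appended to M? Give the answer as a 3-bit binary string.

110

Append 3 zeros: 1101101000. Divide by 1101 (XOR where the leading bit is 1):
  pos 0: 1101 XOR 1101 = 0000
  pos 4: 1010 XOR 1101 = 0111
  pos 5: 1110 XOR 1101 = 0011
Remainder (last 3 bits) = 110. This is the CRC / FCS.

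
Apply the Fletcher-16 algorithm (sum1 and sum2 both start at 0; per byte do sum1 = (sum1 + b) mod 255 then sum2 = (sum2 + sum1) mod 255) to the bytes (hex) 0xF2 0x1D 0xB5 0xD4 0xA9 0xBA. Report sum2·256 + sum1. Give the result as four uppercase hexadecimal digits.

Running sums (mod 255):
  after byte 0 (0xF2): sum1=242, sum2=242
  after byte 1 (0x1D): sum1=16, sum2=3
  after byte 2 (0xB5): sum1=197, sum2=200
  after byte 3 (0xD4): sum1=154, sum2=99
  after byte 4 (0xA9): sum1=68, sum2=167
  after byte 5 (0xBA): sum1=254, sum2=166
Checksum = sum2·256 + sum1 = 166·256 + 254 = 42750 = 0xA6FE.

A6FE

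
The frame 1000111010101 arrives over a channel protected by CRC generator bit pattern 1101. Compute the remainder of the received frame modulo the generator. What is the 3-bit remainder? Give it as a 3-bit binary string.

100

Modulo-2 division of 1000111010101 by 1101:
  pos 0: 1000 XOR 1101 = 0101
  pos 1: 1011 XOR 1101 = 0110
  pos 2: 1101 XOR 1101 = 0000
  pos 6: 1010 XOR 1101 = 0111
  pos 7: 1111 XOR 1101 = 0010
  pos 9: 1001 XOR 1101 = 0100
Remainder = 100 (nonzero — an error is detected).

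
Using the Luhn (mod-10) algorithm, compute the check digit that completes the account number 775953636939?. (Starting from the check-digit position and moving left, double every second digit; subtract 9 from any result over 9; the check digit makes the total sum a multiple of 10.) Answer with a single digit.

4

Partial digits right→left: 9 3 9 6 3 6 3 5 9 5 7 7
Double every second digit counting from the check-digit position (so the 1st, 3rd, 5th, ... of the partial from the right).
  doubled (with −9 where >9): 9 9 6 6 9 5 → sum 44
  kept as-is: 3 6 6 5 5 7 → sum 32
Total = 44 + 32 = 76.
Check digit = (10 − (76 mod 10)) mod 10 = 4.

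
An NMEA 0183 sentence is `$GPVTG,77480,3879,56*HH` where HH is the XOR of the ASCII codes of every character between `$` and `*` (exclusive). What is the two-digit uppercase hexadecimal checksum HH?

44

XOR the ASCII codes of the payload characters:
  'G' = 0x47 → acc = 0x47
  'P' = 0x50 → acc = 0x17
  'V' = 0x56 → acc = 0x41
  'T' = 0x54 → acc = 0x15
  'G' = 0x47 → acc = 0x52
  ',' = 0x2C → acc = 0x7E
  '7' = 0x37 → acc = 0x49
  '7' = 0x37 → acc = 0x7E
  '4' = 0x34 → acc = 0x4A
  '8' = 0x38 → acc = 0x72
  '0' = 0x30 → acc = 0x42
  ',' = 0x2C → acc = 0x6E
  '3' = 0x33 → acc = 0x5D
  '8' = 0x38 → acc = 0x65
  '7' = 0x37 → acc = 0x52
  '9' = 0x39 → acc = 0x6B
  ',' = 0x2C → acc = 0x47
  '5' = 0x35 → acc = 0x72
  '6' = 0x36 → acc = 0x44
Checksum = 0x44.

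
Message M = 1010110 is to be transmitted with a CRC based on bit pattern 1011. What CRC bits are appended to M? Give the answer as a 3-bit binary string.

100

Append 3 zeros: 1010110000. Divide by 1011 (XOR where the leading bit is 1):
  pos 0: 1010 XOR 1011 = 0001
  pos 3: 1110 XOR 1011 = 0101
  pos 4: 1010 XOR 1011 = 0001
Remainder (last 3 bits) = 100. This is the CRC / FCS.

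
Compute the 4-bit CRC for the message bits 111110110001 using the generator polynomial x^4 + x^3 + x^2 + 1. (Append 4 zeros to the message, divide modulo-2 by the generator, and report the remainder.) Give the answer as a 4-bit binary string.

Append 4 zeros: 1111101100010000. Divide by 11101 (XOR where the leading bit is 1):
  pos 0: 11111 XOR 11101 = 00010
  pos 3: 10011 XOR 11101 = 01110
  pos 4: 11100 XOR 11101 = 00001
  pos 8: 10010 XOR 11101 = 01111
  pos 9: 11110 XOR 11101 = 00011
Remainder (last 4 bits) = 1100. This is the CRC / FCS.

1100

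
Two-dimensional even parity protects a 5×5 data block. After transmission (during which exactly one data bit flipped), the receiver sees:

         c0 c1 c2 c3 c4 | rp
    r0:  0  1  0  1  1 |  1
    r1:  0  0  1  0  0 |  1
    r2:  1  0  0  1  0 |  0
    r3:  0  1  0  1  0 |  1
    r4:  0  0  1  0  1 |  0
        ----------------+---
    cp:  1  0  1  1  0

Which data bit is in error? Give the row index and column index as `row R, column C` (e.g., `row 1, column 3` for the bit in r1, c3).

row 3, column 2

Recompute each row's even parity and compare to rp:
  r0: data parity 1, sent rp 1 → ok
  r1: data parity 1, sent rp 1 → ok
  r2: data parity 0, sent rp 0 → ok
  r3: data parity 0, sent rp 1 → mismatch
  r4: data parity 0, sent rp 0 → ok
Recompute each column's even parity and compare to cp:
  c0: data parity 1, sent cp 1 → ok
  c1: data parity 0, sent cp 0 → ok
  c2: data parity 0, sent cp 1 → mismatch
  c3: data parity 1, sent cp 1 → ok
  c4: data parity 0, sent cp 0 → ok
Exactly one row (r3) and one column (c2) fail → the flipped bit is at their intersection.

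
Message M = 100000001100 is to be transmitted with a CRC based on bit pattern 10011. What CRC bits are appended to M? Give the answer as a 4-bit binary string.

0110

Append 4 zeros: 1000000011000000. Divide by 10011 (XOR where the leading bit is 1):
  pos 0: 10000 XOR 10011 = 00011
  pos 3: 11000 XOR 10011 = 01011
  pos 4: 10111 XOR 10011 = 00100
  pos 6: 10010 XOR 10011 = 00001
  pos 10: 10000 XOR 10011 = 00011
Remainder (last 4 bits) = 0110. This is the CRC / FCS.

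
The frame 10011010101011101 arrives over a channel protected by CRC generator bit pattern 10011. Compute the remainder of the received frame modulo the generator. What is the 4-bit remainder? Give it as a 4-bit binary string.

Modulo-2 division of 10011010101011101 by 10011:
  pos 0: 10011 XOR 10011 = 00000
  pos 6: 10101 XOR 10011 = 00110
  pos 8: 11001 XOR 10011 = 01010
  pos 9: 10101 XOR 10011 = 00110
  pos 11: 11010 XOR 10011 = 01001
  pos 12: 10011 XOR 10011 = 00000
Remainder = 0000 (zero — the frame passes the CRC check).

0000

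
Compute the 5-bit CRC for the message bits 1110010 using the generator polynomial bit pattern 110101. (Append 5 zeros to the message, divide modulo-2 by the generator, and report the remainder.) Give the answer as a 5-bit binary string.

Append 5 zeros: 111001000000. Divide by 110101 (XOR where the leading bit is 1):
  pos 0: 111001 XOR 110101 = 001100
  pos 2: 110000 XOR 110101 = 000101
  pos 5: 101000 XOR 110101 = 011101
  pos 6: 111010 XOR 110101 = 001111
Remainder (last 5 bits) = 01111. This is the CRC / FCS.

01111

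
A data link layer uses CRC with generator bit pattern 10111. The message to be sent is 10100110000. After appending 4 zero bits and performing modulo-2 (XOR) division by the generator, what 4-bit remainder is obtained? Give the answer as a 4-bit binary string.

1001

Append 4 zeros: 101001100000000. Divide by 10111 (XOR where the leading bit is 1):
  pos 0: 10100 XOR 10111 = 00011
  pos 3: 11110 XOR 10111 = 01001
  pos 4: 10010 XOR 10111 = 00101
  pos 6: 10100 XOR 10111 = 00011
  pos 9: 11000 XOR 10111 = 01111
  pos 10: 11110 XOR 10111 = 01001
Remainder (last 4 bits) = 1001. This is the CRC / FCS.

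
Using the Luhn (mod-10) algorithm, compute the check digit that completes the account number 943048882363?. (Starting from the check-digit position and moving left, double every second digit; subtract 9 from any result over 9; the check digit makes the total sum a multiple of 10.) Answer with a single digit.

Partial digits right→left: 3 6 3 2 8 8 8 4 0 3 4 9
Double every second digit counting from the check-digit position (so the 1st, 3rd, 5th, ... of the partial from the right).
  doubled (with −9 where >9): 6 6 7 7 0 8 → sum 34
  kept as-is: 6 2 8 4 3 9 → sum 32
Total = 34 + 32 = 66.
Check digit = (10 − (66 mod 10)) mod 10 = 4.

4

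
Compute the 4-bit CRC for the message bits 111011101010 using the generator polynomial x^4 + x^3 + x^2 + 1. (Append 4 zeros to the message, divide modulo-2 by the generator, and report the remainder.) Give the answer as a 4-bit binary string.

1010

Append 4 zeros: 1110111010100000. Divide by 11101 (XOR where the leading bit is 1):
  pos 0: 11101 XOR 11101 = 00000
  pos 5: 11010 XOR 11101 = 00111
  pos 7: 11110 XOR 11101 = 00011
  pos 10: 11000 XOR 11101 = 00101
Remainder (last 4 bits) = 1010. This is the CRC / FCS.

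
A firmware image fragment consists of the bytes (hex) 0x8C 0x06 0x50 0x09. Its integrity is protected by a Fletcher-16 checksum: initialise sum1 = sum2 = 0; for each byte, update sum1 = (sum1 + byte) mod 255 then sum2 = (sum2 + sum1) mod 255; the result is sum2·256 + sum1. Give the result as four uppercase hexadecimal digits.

EDEB

Running sums (mod 255):
  after byte 0 (0x8C): sum1=140, sum2=140
  after byte 1 (0x06): sum1=146, sum2=31
  after byte 2 (0x50): sum1=226, sum2=2
  after byte 3 (0x09): sum1=235, sum2=237
Checksum = sum2·256 + sum1 = 237·256 + 235 = 60907 = 0xEDEB.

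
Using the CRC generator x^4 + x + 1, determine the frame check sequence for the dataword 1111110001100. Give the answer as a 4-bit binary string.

Append 4 zeros: 11111100011000000. Divide by 10011 (XOR where the leading bit is 1):
  pos 0: 11111 XOR 10011 = 01100
  pos 1: 11001 XOR 10011 = 01010
  pos 2: 10100 XOR 10011 = 00111
  pos 4: 11100 XOR 10011 = 01111
  pos 5: 11111 XOR 10011 = 01100
  pos 6: 11001 XOR 10011 = 01010
  pos 7: 10100 XOR 10011 = 00111
  pos 9: 11100 XOR 10011 = 01111
  pos 10: 11110 XOR 10011 = 01101
  pos 11: 11010 XOR 10011 = 01001
  pos 12: 10010 XOR 10011 = 00001
Remainder (last 4 bits) = 0001. This is the CRC / FCS.

0001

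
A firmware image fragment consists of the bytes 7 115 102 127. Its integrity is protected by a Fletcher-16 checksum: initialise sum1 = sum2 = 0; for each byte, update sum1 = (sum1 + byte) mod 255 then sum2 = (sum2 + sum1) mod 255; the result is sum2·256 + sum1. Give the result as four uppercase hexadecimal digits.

Running sums (mod 255):
  after byte 0 (7): sum1=7, sum2=7
  after byte 1 (115): sum1=122, sum2=129
  after byte 2 (102): sum1=224, sum2=98
  after byte 3 (127): sum1=96, sum2=194
Checksum = sum2·256 + sum1 = 194·256 + 96 = 49760 = 0xC260.

C260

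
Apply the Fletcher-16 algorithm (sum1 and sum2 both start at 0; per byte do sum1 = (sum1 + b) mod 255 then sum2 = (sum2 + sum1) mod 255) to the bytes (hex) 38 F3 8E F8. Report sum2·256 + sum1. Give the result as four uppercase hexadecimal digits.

D2B3

Running sums (mod 255):
  after byte 0 (38): sum1=56, sum2=56
  after byte 1 (F3): sum1=44, sum2=100
  after byte 2 (8E): sum1=186, sum2=31
  after byte 3 (F8): sum1=179, sum2=210
Checksum = sum2·256 + sum1 = 210·256 + 179 = 53939 = 0xD2B3.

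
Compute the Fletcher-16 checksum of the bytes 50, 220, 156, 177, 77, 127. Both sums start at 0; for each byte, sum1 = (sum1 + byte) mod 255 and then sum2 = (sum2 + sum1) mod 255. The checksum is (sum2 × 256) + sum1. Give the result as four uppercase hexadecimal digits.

Running sums (mod 255):
  after byte 0 (50): sum1=50, sum2=50
  after byte 1 (220): sum1=15, sum2=65
  after byte 2 (156): sum1=171, sum2=236
  after byte 3 (177): sum1=93, sum2=74
  after byte 4 (77): sum1=170, sum2=244
  after byte 5 (127): sum1=42, sum2=31
Checksum = sum2·256 + sum1 = 31·256 + 42 = 7978 = 0x1F2A.

1F2A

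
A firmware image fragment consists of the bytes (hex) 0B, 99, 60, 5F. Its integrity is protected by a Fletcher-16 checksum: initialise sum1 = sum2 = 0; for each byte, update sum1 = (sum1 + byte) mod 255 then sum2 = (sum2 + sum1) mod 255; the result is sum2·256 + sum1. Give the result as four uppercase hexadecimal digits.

1964

Running sums (mod 255):
  after byte 0 (0B): sum1=11, sum2=11
  after byte 1 (99): sum1=164, sum2=175
  after byte 2 (60): sum1=5, sum2=180
  after byte 3 (5F): sum1=100, sum2=25
Checksum = sum2·256 + sum1 = 25·256 + 100 = 6500 = 0x1964.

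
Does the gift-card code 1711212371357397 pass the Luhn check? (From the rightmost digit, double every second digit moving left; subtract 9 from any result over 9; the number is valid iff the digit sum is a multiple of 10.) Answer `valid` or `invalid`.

invalid

From the right, keep odd positions and double even positions (subtract 9 from any doubled value over 9):
  doubled (positions 2,4,...): 9 5 6 5 4 4 2 2 → sum 37
  kept (positions 1,3,...): 7 3 5 1 3 1 1 7 → sum 28
Total = 65.
65 mod 10 = 5, so the number is invalid.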